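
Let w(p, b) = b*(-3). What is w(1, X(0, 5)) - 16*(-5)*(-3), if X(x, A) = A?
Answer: -255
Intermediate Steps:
w(p, b) = -3*b
w(1, X(0, 5)) - 16*(-5)*(-3) = -3*5 - 16*(-5)*(-3) = -15 + 80*(-3) = -15 - 240 = -255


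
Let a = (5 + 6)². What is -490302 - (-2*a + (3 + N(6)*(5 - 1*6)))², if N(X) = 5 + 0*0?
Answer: -549838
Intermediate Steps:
N(X) = 5 (N(X) = 5 + 0 = 5)
a = 121 (a = 11² = 121)
-490302 - (-2*a + (3 + N(6)*(5 - 1*6)))² = -490302 - (-2*121 + (3 + 5*(5 - 1*6)))² = -490302 - (-242 + (3 + 5*(5 - 6)))² = -490302 - (-242 + (3 + 5*(-1)))² = -490302 - (-242 + (3 - 5))² = -490302 - (-242 - 2)² = -490302 - 1*(-244)² = -490302 - 1*59536 = -490302 - 59536 = -549838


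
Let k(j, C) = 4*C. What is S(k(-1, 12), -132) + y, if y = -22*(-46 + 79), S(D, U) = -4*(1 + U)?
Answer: -202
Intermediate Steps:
S(D, U) = -4 - 4*U
y = -726 (y = -22*33 = -726)
S(k(-1, 12), -132) + y = (-4 - 4*(-132)) - 726 = (-4 + 528) - 726 = 524 - 726 = -202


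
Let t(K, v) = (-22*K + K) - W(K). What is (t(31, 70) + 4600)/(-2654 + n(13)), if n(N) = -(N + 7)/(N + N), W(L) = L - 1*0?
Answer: -8489/5752 ≈ -1.4758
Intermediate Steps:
W(L) = L (W(L) = L + 0 = L)
n(N) = -(7 + N)/(2*N)
t(K, v) = -22*K (t(K, v) = (-22*K + K) - K = -21*K - K = -22*K)
(t(31, 70) + 4600)/(-2654 + n(13)) = (-22*31 + 4600)/(-2654 + (1/2)*(-7 - 1*13)/13) = (-682 + 4600)/(-2654 + (1/2)*(1/13)*(-7 - 13)) = 3918/(-2654 + (1/2)*(1/13)*(-20)) = 3918/(-2654 - 10/13) = 3918/(-34512/13) = 3918*(-13/34512) = -8489/5752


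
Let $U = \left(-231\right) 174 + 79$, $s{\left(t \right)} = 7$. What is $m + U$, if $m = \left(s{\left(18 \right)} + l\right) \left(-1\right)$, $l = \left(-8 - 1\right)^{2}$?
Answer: $-40203$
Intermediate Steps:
$l = 81$ ($l = \left(-9\right)^{2} = 81$)
$U = -40115$ ($U = -40194 + 79 = -40115$)
$m = -88$ ($m = \left(7 + 81\right) \left(-1\right) = 88 \left(-1\right) = -88$)
$m + U = -88 - 40115 = -40203$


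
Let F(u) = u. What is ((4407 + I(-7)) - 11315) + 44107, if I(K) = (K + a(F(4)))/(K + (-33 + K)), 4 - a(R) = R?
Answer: 1748360/47 ≈ 37199.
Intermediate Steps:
a(R) = 4 - R
I(K) = K/(-33 + 2*K) (I(K) = (K + (4 - 1*4))/(K + (-33 + K)) = (K + (4 - 4))/(-33 + 2*K) = (K + 0)/(-33 + 2*K) = K/(-33 + 2*K))
((4407 + I(-7)) - 11315) + 44107 = ((4407 - 7/(-33 + 2*(-7))) - 11315) + 44107 = ((4407 - 7/(-33 - 14)) - 11315) + 44107 = ((4407 - 7/(-47)) - 11315) + 44107 = ((4407 - 7*(-1/47)) - 11315) + 44107 = ((4407 + 7/47) - 11315) + 44107 = (207136/47 - 11315) + 44107 = -324669/47 + 44107 = 1748360/47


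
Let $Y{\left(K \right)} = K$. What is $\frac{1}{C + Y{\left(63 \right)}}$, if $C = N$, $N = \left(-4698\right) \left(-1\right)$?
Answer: $\frac{1}{4761} \approx 0.00021004$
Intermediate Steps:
$N = 4698$
$C = 4698$
$\frac{1}{C + Y{\left(63 \right)}} = \frac{1}{4698 + 63} = \frac{1}{4761}$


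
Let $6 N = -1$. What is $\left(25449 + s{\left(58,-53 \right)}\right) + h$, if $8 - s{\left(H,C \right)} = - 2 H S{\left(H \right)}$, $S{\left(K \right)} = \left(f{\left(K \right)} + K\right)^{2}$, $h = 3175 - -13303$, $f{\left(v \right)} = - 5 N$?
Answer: $\frac{3991076}{9} \approx 4.4345 \cdot 10^{5}$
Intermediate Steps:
$N = - \frac{1}{6}$ ($N = \frac{1}{6} \left(-1\right) = - \frac{1}{6} \approx -0.16667$)
$f{\left(v \right)} = \frac{5}{6}$ ($f{\left(v \right)} = \left(-5\right) \left(- \frac{1}{6}\right) = \frac{5}{6}$)
$h = 16478$ ($h = 3175 + 13303 = 16478$)
$S{\left(K \right)} = \left(\frac{5}{6} + K\right)^{2}$
$s{\left(H,C \right)} = 8 + \frac{H \left(5 + 6 H\right)^{2}}{18}$ ($s{\left(H,C \right)} = 8 - - 2 H \frac{\left(5 + 6 H\right)^{2}}{36} = 8 - - \frac{H \left(5 + 6 H\right)^{2}}{18} = 8 + \frac{H \left(5 + 6 H\right)^{2}}{18}$)
$\left(25449 + s{\left(58,-53 \right)}\right) + h = \left(25449 + \left(8 + \frac{1}{18} \cdot 58 \left(5 + 6 \cdot 58\right)^{2}\right)\right) + 16478 = \left(25449 + \left(8 + \frac{1}{18} \cdot 58 \left(5 + 348\right)^{2}\right)\right) + 16478 = \left(25449 + \left(8 + \frac{1}{18} \cdot 58 \cdot 353^{2}\right)\right) + 16478 = \left(25449 + \left(8 + \frac{1}{18} \cdot 58 \cdot 124609\right)\right) + 16478 = \left(25449 + \left(8 + \frac{3613661}{9}\right)\right) + 16478 = \left(25449 + \frac{3613733}{9}\right) + 16478 = \frac{3842774}{9} + 16478 = \frac{3991076}{9}$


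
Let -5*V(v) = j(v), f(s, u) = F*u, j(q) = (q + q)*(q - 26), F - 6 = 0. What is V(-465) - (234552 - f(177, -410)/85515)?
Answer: -1857830642/5701 ≈ -3.2588e+5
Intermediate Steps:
F = 6 (F = 6 + 0 = 6)
j(q) = 2*q*(-26 + q) (j(q) = (2*q)*(-26 + q) = 2*q*(-26 + q))
f(s, u) = 6*u
V(v) = -2*v*(-26 + v)/5
V(-465) - (234552 - f(177, -410)/85515) = (2/5)*(-465)*(26 - 1*(-465)) - (234552 - 6*(-410)/85515) = (2/5)*(-465)*(26 + 465) - (234552 - (-2460)/85515) = (2/5)*(-465)*491 - (234552 - 1*(-164/5701)) = -91326 - (234552 + 164/5701) = -91326 - 1*1337181116/5701 = -91326 - 1337181116/5701 = -1857830642/5701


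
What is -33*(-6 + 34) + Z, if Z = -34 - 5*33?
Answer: -1123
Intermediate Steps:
Z = -199 (Z = -34 - 165 = -199)
-33*(-6 + 34) + Z = -33*(-6 + 34) - 199 = -33*28 - 199 = -924 - 199 = -1123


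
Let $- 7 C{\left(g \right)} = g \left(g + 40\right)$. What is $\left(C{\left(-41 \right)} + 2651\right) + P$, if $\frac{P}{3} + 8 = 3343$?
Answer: $\frac{88551}{7} \approx 12650.0$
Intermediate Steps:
$P = 10005$ ($P = -24 + 3 \cdot 3343 = -24 + 10029 = 10005$)
$C{\left(g \right)} = - \frac{g \left(40 + g\right)}{7}$ ($C{\left(g \right)} = - \frac{g \left(g + 40\right)}{7} = - \frac{g \left(40 + g\right)}{7}$)
$\left(C{\left(-41 \right)} + 2651\right) + P = \left(\left(- \frac{1}{7}\right) \left(-41\right) \left(40 - 41\right) + 2651\right) + 10005 = \left(\left(- \frac{1}{7}\right) \left(-41\right) \left(-1\right) + 2651\right) + 10005 = \left(- \frac{41}{7} + 2651\right) + 10005 = \frac{18516}{7} + 10005 = \frac{88551}{7}$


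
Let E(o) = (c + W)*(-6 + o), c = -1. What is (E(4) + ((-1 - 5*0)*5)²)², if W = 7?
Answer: 169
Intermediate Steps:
E(o) = -36 + 6*o (E(o) = (-1 + 7)*(-6 + o) = 6*(-6 + o) = -36 + 6*o)
(E(4) + ((-1 - 5*0)*5)²)² = ((-36 + 6*4) + ((-1 - 5*0)*5)²)² = ((-36 + 24) + ((-1 + 0)*5)²)² = (-12 + (-1*5)²)² = (-12 + (-5)²)² = (-12 + 25)² = 13² = 169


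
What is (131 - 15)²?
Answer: 13456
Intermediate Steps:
(131 - 15)² = 116² = 13456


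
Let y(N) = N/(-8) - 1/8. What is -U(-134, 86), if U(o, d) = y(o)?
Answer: -133/8 ≈ -16.625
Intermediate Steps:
y(N) = -1/8 - N/8 (y(N) = N*(-1/8) - 1*1/8 = -N/8 - 1/8 = -1/8 - N/8)
U(o, d) = -1/8 - o/8
-U(-134, 86) = -(-1/8 - 1/8*(-134)) = -(-1/8 + 67/4) = -1*133/8 = -133/8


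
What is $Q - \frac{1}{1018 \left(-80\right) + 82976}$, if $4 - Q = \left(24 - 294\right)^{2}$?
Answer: $- \frac{111968257}{1536} \approx -72896.0$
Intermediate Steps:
$Q = -72896$ ($Q = 4 - \left(24 - 294\right)^{2} = 4 - \left(-270\right)^{2} = 4 - 72900 = -72896$)
$Q - \frac{1}{1018 \left(-80\right) + 82976} = -72896 - \frac{1}{1018 \left(-80\right) + 82976} = -72896 - \frac{1}{-81440 + 82976} = -72896 - \frac{1}{1536} = - \frac{111968257}{1536}$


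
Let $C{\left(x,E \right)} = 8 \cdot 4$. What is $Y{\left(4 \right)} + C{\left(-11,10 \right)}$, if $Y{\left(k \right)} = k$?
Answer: $36$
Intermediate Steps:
$C{\left(x,E \right)} = 32$
$Y{\left(4 \right)} + C{\left(-11,10 \right)} = 4 + 32 = 36$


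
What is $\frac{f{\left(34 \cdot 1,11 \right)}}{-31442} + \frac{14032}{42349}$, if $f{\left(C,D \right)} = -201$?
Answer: $\frac{449706293}{1331537258} \approx 0.33773$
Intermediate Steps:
$\frac{f{\left(34 \cdot 1,11 \right)}}{-31442} + \frac{14032}{42349} = - \frac{201}{-31442} + \frac{14032}{42349} = \left(-201\right) \left(- \frac{1}{31442}\right) + 14032 \cdot \frac{1}{42349} = \frac{201}{31442} + \frac{14032}{42349} = \frac{449706293}{1331537258}$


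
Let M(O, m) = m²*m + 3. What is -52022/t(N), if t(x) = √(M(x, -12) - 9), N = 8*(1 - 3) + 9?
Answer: 26011*I*√6/51 ≈ 1249.3*I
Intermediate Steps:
N = -7 (N = 8*(-2) + 9 = -16 + 9 = -7)
M(O, m) = 3 + m³ (M(O, m) = m³ + 3 = 3 + m³)
t(x) = 17*I*√6 (t(x) = √((3 + (-12)³) - 9) = √((3 - 1728) - 9) = √(-1725 - 9) = √(-1734) = 17*I*√6)
-52022/t(N) = -52022*(-I*√6/102) = -(-26011)*I*√6/51 = 26011*I*√6/51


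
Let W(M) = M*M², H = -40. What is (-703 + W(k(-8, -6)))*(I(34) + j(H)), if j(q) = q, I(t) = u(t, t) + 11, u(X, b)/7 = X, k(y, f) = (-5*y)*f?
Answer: -2889362927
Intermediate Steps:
k(y, f) = -5*f*y
u(X, b) = 7*X
I(t) = 11 + 7*t (I(t) = 7*t + 11 = 11 + 7*t)
W(M) = M³
(-703 + W(k(-8, -6)))*(I(34) + j(H)) = (-703 + (-5*(-6)*(-8))³)*((11 + 7*34) - 40) = (-703 + (-240)³)*((11 + 238) - 40) = (-703 - 13824000)*(249 - 40) = -13824703*209 = -2889362927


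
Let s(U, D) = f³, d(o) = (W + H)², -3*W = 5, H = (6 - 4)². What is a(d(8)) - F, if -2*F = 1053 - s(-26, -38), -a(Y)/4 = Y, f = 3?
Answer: 4421/9 ≈ 491.22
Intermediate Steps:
H = 4 (H = 2² = 4)
W = -5/3 (W = -⅓*5 = -5/3 ≈ -1.6667)
d(o) = 49/9 (d(o) = (-5/3 + 4)² = (7/3)² = 49/9)
a(Y) = -4*Y
s(U, D) = 27 (s(U, D) = 3³ = 27)
F = -513 (F = -(1053 - 1*27)/2 = -(1053 - 27)/2 = -½*1026 = -513)
a(d(8)) - F = -4*49/9 - 1*(-513) = -196/9 + 513 = 4421/9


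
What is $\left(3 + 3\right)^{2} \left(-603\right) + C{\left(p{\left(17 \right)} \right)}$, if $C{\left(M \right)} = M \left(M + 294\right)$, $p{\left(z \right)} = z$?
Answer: $-16421$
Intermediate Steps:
$C{\left(M \right)} = M \left(294 + M\right)$
$\left(3 + 3\right)^{2} \left(-603\right) + C{\left(p{\left(17 \right)} \right)} = \left(3 + 3\right)^{2} \left(-603\right) + 17 \left(294 + 17\right) = 6^{2} \left(-603\right) + 17 \cdot 311 = 36 \left(-603\right) + 5287 = -21708 + 5287 = -16421$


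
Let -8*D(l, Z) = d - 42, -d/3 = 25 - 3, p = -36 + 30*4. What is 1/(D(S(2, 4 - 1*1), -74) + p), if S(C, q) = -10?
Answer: 2/195 ≈ 0.010256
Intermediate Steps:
p = 84 (p = -36 + 120 = 84)
d = -66 (d = -3*(25 - 3) = -3*22 = -66)
D(l, Z) = 27/2 (D(l, Z) = -(-66 - 42)/8 = -⅛*(-108) = 27/2)
1/(D(S(2, 4 - 1*1), -74) + p) = 1/(27/2 + 84) = 1/(195/2) = 2/195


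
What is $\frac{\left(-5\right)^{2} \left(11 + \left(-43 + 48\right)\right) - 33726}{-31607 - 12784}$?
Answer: $\frac{33326}{44391} \approx 0.75074$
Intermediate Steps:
$\frac{\left(-5\right)^{2} \left(11 + \left(-43 + 48\right)\right) - 33726}{-31607 - 12784} = \frac{25 \left(11 + 5\right) - 33726}{-44391} = \left(25 \cdot 16 - 33726\right) \left(- \frac{1}{44391}\right) = \left(400 - 33726\right) \left(- \frac{1}{44391}\right) = \left(-33326\right) \left(- \frac{1}{44391}\right) = \frac{33326}{44391}$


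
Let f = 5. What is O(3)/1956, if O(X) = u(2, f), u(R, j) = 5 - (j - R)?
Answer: 1/978 ≈ 0.0010225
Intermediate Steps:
u(R, j) = 5 + R - j (u(R, j) = 5 + (R - j) = 5 + R - j)
O(X) = 2 (O(X) = 5 + 2 - 1*5 = 5 + 2 - 5 = 2)
O(3)/1956 = 2/1956 = (1/1956)*2 = 1/978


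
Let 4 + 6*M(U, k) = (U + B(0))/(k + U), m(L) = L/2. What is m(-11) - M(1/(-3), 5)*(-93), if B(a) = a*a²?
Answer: -1921/28 ≈ -68.607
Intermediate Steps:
B(a) = a³
m(L) = L/2 (m(L) = L*(½) = L/2)
M(U, k) = -⅔ + U/(6*(U + k)) (M(U, k) = -⅔ + ((U + 0³)/(k + U))/6 = -⅔ + ((U + 0)/(U + k))/6 = -⅔ + (U/(U + k))/6 = -⅔ + U/(6*(U + k)))
m(-11) - M(1/(-3), 5)*(-93) = (½)*(-11) - (-⅔*5 - ½/(-3))/(1/(-3) + 5)*(-93) = -11/2 - (-10/3 - ½*(-⅓))/(-⅓ + 5)*(-93) = -11/2 - (-10/3 + ⅙)/14/3*(-93) = -11/2 - 3*(-19)/(14*6)*(-93) = -11/2 - 1*(-19/28)*(-93) = -11/2 + (19/28)*(-93) = -11/2 - 1767/28 = -1921/28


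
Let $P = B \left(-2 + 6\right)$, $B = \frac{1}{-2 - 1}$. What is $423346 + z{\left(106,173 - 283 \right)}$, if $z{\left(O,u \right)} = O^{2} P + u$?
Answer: $\frac{1224764}{3} \approx 4.0825 \cdot 10^{5}$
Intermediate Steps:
$B = - \frac{1}{3}$ ($B = \frac{1}{-3} = - \frac{1}{3} \approx -0.33333$)
$P = - \frac{4}{3}$ ($P = - \frac{-2 + 6}{3} = \left(- \frac{1}{3}\right) 4 = - \frac{4}{3} \approx -1.3333$)
$z{\left(O,u \right)} = u - \frac{4 O^{2}}{3}$ ($z{\left(O,u \right)} = O^{2} \left(- \frac{4}{3}\right) + u = - \frac{4 O^{2}}{3} + u = u - \frac{4 O^{2}}{3}$)
$423346 + z{\left(106,173 - 283 \right)} = 423346 + \left(\left(173 - 283\right) - \frac{4 \cdot 106^{2}}{3}\right) = 423346 - \frac{45274}{3} = \frac{1224764}{3}$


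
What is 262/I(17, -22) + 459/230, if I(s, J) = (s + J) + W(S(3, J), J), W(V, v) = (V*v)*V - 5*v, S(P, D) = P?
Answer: -17573/21390 ≈ -0.82155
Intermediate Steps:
W(V, v) = -5*v + v*V² (W(V, v) = v*V² - 5*v = -5*v + v*V²)
I(s, J) = s + 5*J (I(s, J) = (s + J) + J*(-5 + 3²) = (J + s) + J*(-5 + 9) = (J + s) + J*4 = (J + s) + 4*J = s + 5*J)
262/I(17, -22) + 459/230 = 262/(17 + 5*(-22)) + 459/230 = 262/(17 - 110) + 459*(1/230) = 262/(-93) + 459/230 = 262*(-1/93) + 459/230 = -262/93 + 459/230 = -17573/21390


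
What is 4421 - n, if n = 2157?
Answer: 2264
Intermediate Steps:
4421 - n = 4421 - 1*2157 = 4421 - 2157 = 2264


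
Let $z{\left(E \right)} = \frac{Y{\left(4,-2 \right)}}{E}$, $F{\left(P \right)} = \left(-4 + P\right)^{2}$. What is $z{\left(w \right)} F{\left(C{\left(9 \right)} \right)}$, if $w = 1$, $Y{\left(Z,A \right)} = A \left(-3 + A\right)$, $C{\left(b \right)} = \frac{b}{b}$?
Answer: $90$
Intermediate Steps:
$C{\left(b \right)} = 1$
$z{\left(E \right)} = \frac{10}{E}$ ($z{\left(E \right)} = \frac{\left(-2\right) \left(-3 - 2\right)}{E} = \frac{\left(-2\right) \left(-5\right)}{E} = \frac{10}{E}$)
$z{\left(w \right)} F{\left(C{\left(9 \right)} \right)} = \frac{10}{1} \left(-4 + 1\right)^{2} = 10 \cdot 1 \left(-3\right)^{2} = 10 \cdot 9 = 90$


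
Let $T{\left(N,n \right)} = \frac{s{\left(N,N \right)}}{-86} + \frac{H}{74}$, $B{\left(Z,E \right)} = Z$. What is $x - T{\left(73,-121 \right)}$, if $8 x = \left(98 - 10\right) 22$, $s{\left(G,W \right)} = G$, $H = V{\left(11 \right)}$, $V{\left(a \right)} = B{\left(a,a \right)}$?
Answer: $\frac{386136}{1591} \approx 242.7$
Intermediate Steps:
$V{\left(a \right)} = a$
$H = 11$
$x = 242$ ($x = \frac{\left(98 - 10\right) 22}{8} = \frac{88 \cdot 22}{8} = \frac{1}{8} \cdot 1936 = 242$)
$T{\left(N,n \right)} = \frac{11}{74} - \frac{N}{86}$ ($T{\left(N,n \right)} = \frac{N}{-86} + \frac{11}{74} = N \left(- \frac{1}{86}\right) + 11 \cdot \frac{1}{74} = - \frac{N}{86} + \frac{11}{74} = \frac{11}{74} - \frac{N}{86}$)
$x - T{\left(73,-121 \right)} = 242 - \left(\frac{11}{74} - \frac{73}{86}\right) = 242 - - \frac{1114}{1591} = 242 + \frac{1114}{1591} = \frac{386136}{1591}$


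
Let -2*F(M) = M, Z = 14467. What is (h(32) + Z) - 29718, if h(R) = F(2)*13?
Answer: -15264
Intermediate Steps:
F(M) = -M/2
h(R) = -13 (h(R) = -1/2*2*13 = -1*13 = -13)
(h(32) + Z) - 29718 = (-13 + 14467) - 29718 = 14454 - 29718 = -15264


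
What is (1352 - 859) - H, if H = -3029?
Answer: 3522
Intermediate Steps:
(1352 - 859) - H = (1352 - 859) - 1*(-3029) = 493 + 3029 = 3522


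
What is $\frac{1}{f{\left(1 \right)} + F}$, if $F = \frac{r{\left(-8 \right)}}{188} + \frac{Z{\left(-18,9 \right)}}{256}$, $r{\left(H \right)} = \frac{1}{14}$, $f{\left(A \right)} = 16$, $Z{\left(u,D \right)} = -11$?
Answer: $\frac{84224}{1343997} \approx 0.062667$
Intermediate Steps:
$r{\left(H \right)} = \frac{1}{14}$
$F = - \frac{3587}{84224}$ ($F = \frac{1}{14 \cdot 188} - \frac{11}{256} = \frac{1}{14} \cdot \frac{1}{188} - \frac{11}{256} = \frac{1}{2632} - \frac{11}{256} = - \frac{3587}{84224} \approx -0.042589$)
$\frac{1}{f{\left(1 \right)} + F} = \frac{1}{16 - \frac{3587}{84224}} = \frac{1}{\frac{1343997}{84224}} = \frac{84224}{1343997}$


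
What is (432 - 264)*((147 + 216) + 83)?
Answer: 74928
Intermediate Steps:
(432 - 264)*((147 + 216) + 83) = 168*(363 + 83) = 168*446 = 74928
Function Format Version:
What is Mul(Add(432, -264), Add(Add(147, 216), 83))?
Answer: 74928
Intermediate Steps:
Mul(Add(432, -264), Add(Add(147, 216), 83)) = Mul(168, Add(363, 83)) = Mul(168, 446) = 74928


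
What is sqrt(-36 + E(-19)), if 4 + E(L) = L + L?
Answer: I*sqrt(78) ≈ 8.8318*I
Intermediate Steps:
E(L) = -4 + 2*L (E(L) = -4 + (L + L) = -4 + 2*L)
sqrt(-36 + E(-19)) = sqrt(-36 + (-4 + 2*(-19))) = sqrt(-36 + (-4 - 38)) = sqrt(-36 - 42) = sqrt(-78) = I*sqrt(78)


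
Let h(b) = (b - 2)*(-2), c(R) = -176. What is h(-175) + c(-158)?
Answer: 178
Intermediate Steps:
h(b) = 4 - 2*b (h(b) = (-2 + b)*(-2) = 4 - 2*b)
h(-175) + c(-158) = (4 - 2*(-175)) - 176 = (4 + 350) - 176 = 354 - 176 = 178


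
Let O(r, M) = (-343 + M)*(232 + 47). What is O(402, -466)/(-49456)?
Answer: 225711/49456 ≈ 4.5639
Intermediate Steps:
O(r, M) = -95697 + 279*M (O(r, M) = (-343 + M)*279 = -95697 + 279*M)
O(402, -466)/(-49456) = (-95697 + 279*(-466))/(-49456) = (-95697 - 130014)*(-1/49456) = -225711*(-1/49456) = 225711/49456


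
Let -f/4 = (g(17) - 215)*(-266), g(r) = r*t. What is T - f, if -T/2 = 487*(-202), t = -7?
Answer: 552124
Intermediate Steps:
g(r) = -7*r (g(r) = r*(-7) = -7*r)
T = 196748 (T = -974*(-202) = -2*(-98374) = 196748)
f = -355376 (f = -4*(-7*17 - 215)*(-266) = -4*(-119 - 215)*(-266) = -(-1336)*(-266) = -4*88844 = -355376)
T - f = 196748 - 1*(-355376) = 196748 + 355376 = 552124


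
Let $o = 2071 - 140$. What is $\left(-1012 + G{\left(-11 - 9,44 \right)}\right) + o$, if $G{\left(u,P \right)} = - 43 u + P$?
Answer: $1823$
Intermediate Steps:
$G{\left(u,P \right)} = P - 43 u$
$o = 1931$
$\left(-1012 + G{\left(-11 - 9,44 \right)}\right) + o = \left(-1012 - \left(-44 + 43 \left(-11 - 9\right)\right)\right) + 1931 = \left(-1012 + \left(44 - -860\right)\right) + 1931 = \left(-1012 + \left(44 + 860\right)\right) + 1931 = \left(-1012 + 904\right) + 1931 = -108 + 1931 = 1823$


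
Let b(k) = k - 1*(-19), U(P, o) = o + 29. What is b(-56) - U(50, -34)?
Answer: -32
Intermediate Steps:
U(P, o) = 29 + o
b(k) = 19 + k (b(k) = k + 19 = 19 + k)
b(-56) - U(50, -34) = (19 - 56) - (29 - 34) = -37 - 1*(-5) = -37 + 5 = -32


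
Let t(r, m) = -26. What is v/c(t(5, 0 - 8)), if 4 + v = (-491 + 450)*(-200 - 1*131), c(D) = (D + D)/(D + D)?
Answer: 13567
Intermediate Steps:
c(D) = 1 (c(D) = (2*D)/((2*D)) = (2*D)*(1/(2*D)) = 1)
v = 13567 (v = -4 + (-491 + 450)*(-200 - 1*131) = -4 - 41*(-200 - 131) = -4 - 41*(-331) = -4 + 13571 = 13567)
v/c(t(5, 0 - 8)) = 13567/1 = 13567*1 = 13567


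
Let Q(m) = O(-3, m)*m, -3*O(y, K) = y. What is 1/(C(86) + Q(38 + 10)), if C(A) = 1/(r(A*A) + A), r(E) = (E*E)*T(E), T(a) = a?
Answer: 404567235222/19419227290657 ≈ 0.020833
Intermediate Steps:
O(y, K) = -y/3
r(E) = E**3 (r(E) = (E*E)*E = E**2*E = E**3)
C(A) = 1/(A + A**6) (C(A) = 1/((A*A)**3 + A) = 1/((A**2)**3 + A) = 1/(A**6 + A) = 1/(A + A**6))
Q(m) = m (Q(m) = (-1/3*(-3))*m = 1*m = m)
1/(C(86) + Q(38 + 10)) = 1/(1/(86 + 86**6) + (38 + 10)) = 1/(1/(86 + 404567235136) + 48) = 1/(1/404567235222 + 48) = 1/(19419227290657/404567235222) = 404567235222/19419227290657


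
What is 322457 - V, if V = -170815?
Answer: 493272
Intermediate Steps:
322457 - V = 322457 - 1*(-170815) = 322457 + 170815 = 493272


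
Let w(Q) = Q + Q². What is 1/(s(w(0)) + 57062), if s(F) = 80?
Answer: 1/57142 ≈ 1.7500e-5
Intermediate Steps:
1/(s(w(0)) + 57062) = 1/(80 + 57062) = 1/57142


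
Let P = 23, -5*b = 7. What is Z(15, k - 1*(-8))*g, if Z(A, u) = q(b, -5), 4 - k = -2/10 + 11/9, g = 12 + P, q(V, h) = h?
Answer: -175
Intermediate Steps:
b = -7/5 (b = -⅕*7 = -7/5 ≈ -1.4000)
g = 35 (g = 12 + 23 = 35)
k = 134/45 (k = 4 - (-2/10 + 11/9) = 4 - (-2*⅒ + 11*(⅑)) = 4 - (-⅕ + 11/9) = 4 - 1*46/45 = 4 - 46/45 = 134/45 ≈ 2.9778)
Z(A, u) = -5
Z(15, k - 1*(-8))*g = -5*35 = -175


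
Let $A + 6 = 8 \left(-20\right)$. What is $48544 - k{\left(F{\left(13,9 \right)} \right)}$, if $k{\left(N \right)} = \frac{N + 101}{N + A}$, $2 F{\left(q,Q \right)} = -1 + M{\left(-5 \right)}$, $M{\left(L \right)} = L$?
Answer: $\frac{8204034}{169} \approx 48545.0$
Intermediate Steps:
$A = -166$ ($A = -6 + 8 \left(-20\right) = -6 - 160 = -166$)
$F{\left(q,Q \right)} = -3$ ($F{\left(q,Q \right)} = \frac{-1 - 5}{2} = \frac{1}{2} \left(-6\right) = -3$)
$k{\left(N \right)} = \frac{101 + N}{-166 + N}$ ($k{\left(N \right)} = \frac{N + 101}{N - 166} = \frac{101 + N}{-166 + N}$)
$48544 - k{\left(F{\left(13,9 \right)} \right)} = 48544 - \frac{101 - 3}{-166 - 3} = 48544 - \frac{1}{-169} \cdot 98 = 48544 - \left(- \frac{1}{169}\right) 98 = 48544 - - \frac{98}{169} = 48544 + \frac{98}{169} = \frac{8204034}{169}$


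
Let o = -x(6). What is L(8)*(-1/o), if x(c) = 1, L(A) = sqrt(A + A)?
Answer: 4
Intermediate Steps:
L(A) = sqrt(2)*sqrt(A) (L(A) = sqrt(2*A) = sqrt(2)*sqrt(A))
o = -1 (o = -1*1 = -1)
L(8)*(-1/o) = (sqrt(2)*sqrt(8))*(-1/(-1)) = (sqrt(2)*(2*sqrt(2)))*(-1*(-1)) = 4*1 = 4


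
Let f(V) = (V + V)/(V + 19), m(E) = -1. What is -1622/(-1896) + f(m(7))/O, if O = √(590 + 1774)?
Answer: 811/948 - √591/10638 ≈ 0.85320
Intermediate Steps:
O = 2*√591 (O = √2364 = 2*√591 ≈ 48.621)
f(V) = 2*V/(19 + V) (f(V) = (2*V)/(19 + V) = 2*V/(19 + V))
-1622/(-1896) + f(m(7))/O = -1622/(-1896) + (2*(-1)/(19 - 1))/((2*√591)) = -1622*(-1/1896) + (2*(-1)/18)*(√591/1182) = 811/948 + (2*(-1)*(1/18))*(√591/1182) = 811/948 - √591/10638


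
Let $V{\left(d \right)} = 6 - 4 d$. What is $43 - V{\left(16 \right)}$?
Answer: $101$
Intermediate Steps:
$43 - V{\left(16 \right)} = 43 - \left(6 - 64\right) = 43 - -58 = 43 + 58 = 101$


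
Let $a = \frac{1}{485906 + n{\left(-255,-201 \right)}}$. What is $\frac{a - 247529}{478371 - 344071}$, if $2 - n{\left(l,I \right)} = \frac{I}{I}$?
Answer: $- \frac{60138036901}{32628655050} \approx -1.8431$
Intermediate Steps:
$n{\left(l,I \right)} = 1$ ($n{\left(l,I \right)} = 2 - \frac{I}{I} = 2 - 1 = 1$)
$a = \frac{1}{485907}$ ($a = \frac{1}{485906 + 1} = \frac{1}{485907} \approx 2.058 \cdot 10^{-6}$)
$\frac{a - 247529}{478371 - 344071} = \frac{\frac{1}{485907} - 247529}{478371 - 344071} = - \frac{120276073802}{485907 \cdot 134300} = \left(- \frac{120276073802}{485907}\right) \frac{1}{134300} = - \frac{60138036901}{32628655050}$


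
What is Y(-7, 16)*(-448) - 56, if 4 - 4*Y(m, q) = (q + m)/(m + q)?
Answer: -392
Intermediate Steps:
Y(m, q) = ¾ (Y(m, q) = 1 - (q + m)/(4*(m + q)) = 1 - (m + q)/(4*(m + q)) = 1 - ¼*1 = 1 - ¼ = ¾)
Y(-7, 16)*(-448) - 56 = (¾)*(-448) - 56 = -336 - 56 = -392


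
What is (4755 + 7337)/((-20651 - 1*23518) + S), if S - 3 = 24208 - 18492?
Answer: -6046/19225 ≈ -0.31449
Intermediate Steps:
S = 5719 (S = 3 + (24208 - 18492) = 3 + 5716 = 5719)
(4755 + 7337)/((-20651 - 1*23518) + S) = (4755 + 7337)/((-20651 - 1*23518) + 5719) = 12092/((-20651 - 23518) + 5719) = 12092/(-44169 + 5719) = 12092/(-38450) = 12092*(-1/38450) = -6046/19225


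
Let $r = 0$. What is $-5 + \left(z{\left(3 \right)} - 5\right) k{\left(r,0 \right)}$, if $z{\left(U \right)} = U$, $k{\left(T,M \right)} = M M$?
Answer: $-5$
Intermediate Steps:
$k{\left(T,M \right)} = M^{2}$
$-5 + \left(z{\left(3 \right)} - 5\right) k{\left(r,0 \right)} = -5 + \left(3 - 5\right) 0^{2} = -5 - 0 = -5 + 0 = -5$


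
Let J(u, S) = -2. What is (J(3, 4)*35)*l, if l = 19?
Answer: -1330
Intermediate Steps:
(J(3, 4)*35)*l = -2*35*19 = -70*19 = -1330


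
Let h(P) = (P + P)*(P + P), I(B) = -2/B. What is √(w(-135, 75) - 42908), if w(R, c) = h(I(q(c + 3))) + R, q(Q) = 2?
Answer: I*√43039 ≈ 207.46*I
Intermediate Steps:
h(P) = 4*P² (h(P) = (2*P)*(2*P) = 4*P²)
w(R, c) = 4 + R (w(R, c) = 4*(-2/2)² + R = 4*(-2*½)² + R = 4*(-1)² + R = 4*1 + R = 4 + R)
√(w(-135, 75) - 42908) = √((4 - 135) - 42908) = √(-131 - 42908) = √(-43039) = I*√43039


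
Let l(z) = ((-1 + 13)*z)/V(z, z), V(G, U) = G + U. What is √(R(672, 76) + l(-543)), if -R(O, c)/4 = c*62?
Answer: I*√18842 ≈ 137.27*I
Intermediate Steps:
R(O, c) = -248*c (R(O, c) = -4*c*62 = -248*c)
l(z) = 6 (l(z) = ((-1 + 13)*z)/(z + z) = (12*z)/((2*z)) = (12*z)*(1/(2*z)) = 6)
√(R(672, 76) + l(-543)) = √(-248*76 + 6) = √(-18848 + 6) = √(-18842) = I*√18842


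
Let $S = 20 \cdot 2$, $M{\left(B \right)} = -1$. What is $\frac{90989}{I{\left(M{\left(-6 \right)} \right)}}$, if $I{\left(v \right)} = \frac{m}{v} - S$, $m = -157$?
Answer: $\frac{90989}{117} \approx 777.68$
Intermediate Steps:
$S = 40$
$I{\left(v \right)} = -40 - \frac{157}{v}$ ($I{\left(v \right)} = - \frac{157}{v} - 40 = -40 - \frac{157}{v}$)
$\frac{90989}{I{\left(M{\left(-6 \right)} \right)}} = \frac{90989}{-40 - \frac{157}{-1}} = \frac{90989}{-40 - -157} = \frac{90989}{-40 + 157} = \frac{90989}{117}$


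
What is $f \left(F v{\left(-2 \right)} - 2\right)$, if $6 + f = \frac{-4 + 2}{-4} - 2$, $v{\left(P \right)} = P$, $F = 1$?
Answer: $30$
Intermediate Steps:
$f = - \frac{15}{2}$ ($f = -6 - \left(2 - \frac{-4 + 2}{-4}\right) = -6 - \frac{3}{2} = - \frac{15}{2} \approx -7.5$)
$f \left(F v{\left(-2 \right)} - 2\right) = - \frac{15 \left(1 \left(-2\right) - 2\right)}{2} = - \frac{15 \left(-2 - 2\right)}{2} = \left(- \frac{15}{2}\right) \left(-4\right) = 30$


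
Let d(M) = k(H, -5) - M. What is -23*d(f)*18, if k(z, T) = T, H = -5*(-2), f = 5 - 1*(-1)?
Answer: 4554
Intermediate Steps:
f = 6 (f = 5 + 1 = 6)
H = 10
d(M) = -5 - M
-23*d(f)*18 = -23*(-5 - 1*6)*18 = -23*(-5 - 6)*18 = -23*(-11)*18 = 253*18 = 4554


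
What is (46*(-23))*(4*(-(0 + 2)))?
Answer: 8464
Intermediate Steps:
(46*(-23))*(4*(-(0 + 2))) = -4232*(-1*2) = -4232*(-2) = -1058*(-8) = 8464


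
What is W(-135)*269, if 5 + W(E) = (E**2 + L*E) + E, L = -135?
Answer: 9767390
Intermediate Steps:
W(E) = -5 + E**2 - 134*E (W(E) = -5 + ((E**2 - 135*E) + E) = -5 + (E**2 - 134*E) = -5 + E**2 - 134*E)
W(-135)*269 = (-5 + (-135)**2 - 134*(-135))*269 = (-5 + 18225 + 18090)*269 = 36310*269 = 9767390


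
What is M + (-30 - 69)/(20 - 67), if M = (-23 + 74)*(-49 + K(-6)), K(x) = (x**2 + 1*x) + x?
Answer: -59826/47 ≈ -1272.9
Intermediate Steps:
K(x) = x**2 + 2*x (K(x) = (x**2 + x) + x = (x + x**2) + x = x**2 + 2*x)
M = -1275 (M = (-23 + 74)*(-49 - 6*(2 - 6)) = 51*(-49 - 6*(-4)) = 51*(-49 + 24) = 51*(-25) = -1275)
M + (-30 - 69)/(20 - 67) = -1275 + (-30 - 69)/(20 - 67) = -1275 - 99/(-47) = -1275 - 1/47*(-99) = -1275 + 99/47 = -59826/47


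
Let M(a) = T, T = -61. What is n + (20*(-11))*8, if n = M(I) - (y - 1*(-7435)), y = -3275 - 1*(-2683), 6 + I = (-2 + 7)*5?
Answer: -8664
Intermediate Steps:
I = 19 (I = -6 + (-2 + 7)*5 = -6 + 5*5 = -6 + 25 = 19)
M(a) = -61
y = -592 (y = -3275 + 2683 = -592)
n = -6904 (n = -61 - (-592 - 1*(-7435)) = -61 - (-592 + 7435) = -61 - 1*6843 = -61 - 6843 = -6904)
n + (20*(-11))*8 = -6904 + (20*(-11))*8 = -6904 - 220*8 = -6904 - 1760 = -8664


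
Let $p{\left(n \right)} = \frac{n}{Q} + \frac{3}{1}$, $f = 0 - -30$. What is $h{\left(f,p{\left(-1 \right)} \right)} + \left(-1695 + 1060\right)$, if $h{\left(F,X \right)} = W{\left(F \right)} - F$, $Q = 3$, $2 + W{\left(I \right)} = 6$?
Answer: $-661$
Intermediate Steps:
$W{\left(I \right)} = 4$ ($W{\left(I \right)} = -2 + 6 = 4$)
$f = 30$ ($f = 0 + 30 = 30$)
$p{\left(n \right)} = 3 + \frac{n}{3}$ ($p{\left(n \right)} = \frac{n}{3} + \frac{3}{1} = n \frac{1}{3} + 3 \cdot 1 = \frac{n}{3} + 3 = 3 + \frac{n}{3}$)
$h{\left(F,X \right)} = 4 - F$
$h{\left(f,p{\left(-1 \right)} \right)} + \left(-1695 + 1060\right) = \left(4 - 30\right) + \left(-1695 + 1060\right) = \left(4 - 30\right) - 635 = -26 - 635 = -661$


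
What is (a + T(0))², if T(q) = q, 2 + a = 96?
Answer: 8836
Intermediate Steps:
a = 94 (a = -2 + 96 = 94)
(a + T(0))² = (94 + 0)² = 94² = 8836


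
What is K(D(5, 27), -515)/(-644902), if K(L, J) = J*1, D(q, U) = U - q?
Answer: 515/644902 ≈ 0.00079857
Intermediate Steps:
K(L, J) = J
K(D(5, 27), -515)/(-644902) = -515/(-644902) = -515*(-1/644902) = 515/644902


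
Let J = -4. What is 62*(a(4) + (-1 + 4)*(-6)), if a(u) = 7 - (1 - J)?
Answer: -992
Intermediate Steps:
a(u) = 2 (a(u) = 7 - (1 - 1*(-4)) = 7 - (1 + 4) = 7 - 1*5 = 7 - 5 = 2)
62*(a(4) + (-1 + 4)*(-6)) = 62*(2 + (-1 + 4)*(-6)) = 62*(2 + 3*(-6)) = 62*(2 - 18) = 62*(-16) = -992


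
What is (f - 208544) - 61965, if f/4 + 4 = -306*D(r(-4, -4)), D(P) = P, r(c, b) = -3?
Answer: -266853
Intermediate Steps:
f = 3656 (f = -16 + 4*(-306*(-3)) = -16 + 4*918 = -16 + 3672 = 3656)
(f - 208544) - 61965 = (3656 - 208544) - 61965 = -204888 - 61965 = -266853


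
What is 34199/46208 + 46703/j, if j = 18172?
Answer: 694879113/209922944 ≈ 3.3102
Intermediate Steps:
34199/46208 + 46703/j = 34199/46208 + 46703/18172 = 694879113/209922944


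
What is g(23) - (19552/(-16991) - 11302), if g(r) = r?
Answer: 14803279/1307 ≈ 11326.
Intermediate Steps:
g(23) - (19552/(-16991) - 11302) = 23 - (19552/(-16991) - 11302) = 23 - (19552*(-1/16991) - 11302) = 23 - (-1504/1307 - 11302) = 23 - 1*(-14773218/1307) = 23 + 14773218/1307 = 14803279/1307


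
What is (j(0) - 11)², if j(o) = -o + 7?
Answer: 16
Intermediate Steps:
j(o) = 7 - o
(j(0) - 11)² = ((7 - 1*0) - 11)² = ((7 + 0) - 11)² = (7 - 11)² = (-4)² = 16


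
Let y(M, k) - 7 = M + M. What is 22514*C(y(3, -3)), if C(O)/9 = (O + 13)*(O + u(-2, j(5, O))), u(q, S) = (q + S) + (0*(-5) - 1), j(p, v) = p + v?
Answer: 147511728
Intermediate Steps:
y(M, k) = 7 + 2*M (y(M, k) = 7 + (M + M) = 7 + 2*M)
u(q, S) = -1 + S + q (u(q, S) = (S + q) + (0 - 1) = (S + q) - 1 = -1 + S + q)
C(O) = 9*(2 + 2*O)*(13 + O) (C(O) = 9*((O + 13)*(O + (-1 + (5 + O) - 2))) = 9*((13 + O)*(O + (2 + O))) = 9*((13 + O)*(2 + 2*O)) = 9*((2 + 2*O)*(13 + O)) = 9*(2 + 2*O)*(13 + O))
22514*C(y(3, -3)) = 22514*(234 + 18*(7 + 2*3)**2 + 252*(7 + 2*3)) = 22514*(234 + 18*(7 + 6)**2 + 252*(7 + 6)) = 22514*(234 + 18*13**2 + 252*13) = 22514*(234 + 18*169 + 3276) = 22514*(234 + 3042 + 3276) = 22514*6552 = 147511728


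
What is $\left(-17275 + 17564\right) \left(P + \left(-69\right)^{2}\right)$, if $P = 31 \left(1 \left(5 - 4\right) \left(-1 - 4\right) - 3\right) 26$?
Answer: $-487543$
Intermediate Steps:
$P = -6448$ ($P = 31 \left(1 \cdot 1 \left(-5\right) - 3\right) 26 = 31 \left(1 \left(-5\right) - 3\right) 26 = 31 \left(-5 - 3\right) 26 = 31 \left(-8\right) 26 = \left(-248\right) 26 = -6448$)
$\left(-17275 + 17564\right) \left(P + \left(-69\right)^{2}\right) = \left(-17275 + 17564\right) \left(-6448 + \left(-69\right)^{2}\right) = 289 \left(-6448 + 4761\right) = 289 \left(-1687\right) = -487543$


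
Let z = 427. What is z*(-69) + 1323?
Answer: -28140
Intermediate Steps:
z*(-69) + 1323 = 427*(-69) + 1323 = -29463 + 1323 = -28140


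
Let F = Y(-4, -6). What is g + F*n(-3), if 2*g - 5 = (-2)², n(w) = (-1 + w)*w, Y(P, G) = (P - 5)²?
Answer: 1953/2 ≈ 976.50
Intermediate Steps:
Y(P, G) = (-5 + P)²
n(w) = w*(-1 + w)
g = 9/2 (g = 5/2 + (½)*(-2)² = 5/2 + (½)*4 = 5/2 + 2 = 9/2 ≈ 4.5000)
F = 81 (F = (-5 - 4)² = (-9)² = 81)
g + F*n(-3) = 9/2 + 81*(-3*(-1 - 3)) = 9/2 + 81*(-3*(-4)) = 9/2 + 81*12 = 9/2 + 972 = 1953/2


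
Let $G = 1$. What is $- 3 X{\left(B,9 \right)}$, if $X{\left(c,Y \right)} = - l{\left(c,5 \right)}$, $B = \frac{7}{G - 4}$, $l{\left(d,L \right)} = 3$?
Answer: $9$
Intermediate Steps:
$B = - \frac{7}{3}$ ($B = \frac{7}{1 - 4} = \frac{7}{-3} = 7 \left(- \frac{1}{3}\right) = - \frac{7}{3} \approx -2.3333$)
$X{\left(c,Y \right)} = -3$ ($X{\left(c,Y \right)} = \left(-1\right) 3 = -3$)
$- 3 X{\left(B,9 \right)} = \left(-3\right) \left(-3\right) = 9$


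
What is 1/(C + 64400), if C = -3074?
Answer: 1/61326 ≈ 1.6306e-5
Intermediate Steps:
1/(C + 64400) = 1/(-3074 + 64400) = 1/61326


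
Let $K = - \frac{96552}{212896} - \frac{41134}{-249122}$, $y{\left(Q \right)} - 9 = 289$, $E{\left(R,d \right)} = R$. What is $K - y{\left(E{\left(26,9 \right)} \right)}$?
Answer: $- \frac{988771562641}{3314817332} \approx -298.29$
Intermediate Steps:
$y{\left(Q \right)} = 298$ ($y{\left(Q \right)} = 9 + 289 = 298$)
$K = - \frac{955997705}{3314817332}$ ($K = \left(-96552\right) \frac{1}{212896} - - \frac{20567}{124561} = - \frac{12069}{26612} + \frac{20567}{124561} = - \frac{955997705}{3314817332} \approx -0.2884$)
$K - y{\left(E{\left(26,9 \right)} \right)} = - \frac{955997705}{3314817332} - 298 = - \frac{988771562641}{3314817332}$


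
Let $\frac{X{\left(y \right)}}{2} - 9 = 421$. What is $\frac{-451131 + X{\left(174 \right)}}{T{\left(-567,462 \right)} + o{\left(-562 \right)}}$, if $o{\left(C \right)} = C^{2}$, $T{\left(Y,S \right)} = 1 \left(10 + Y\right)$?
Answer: $- \frac{450271}{315287} \approx -1.4281$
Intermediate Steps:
$X{\left(y \right)} = 860$ ($X{\left(y \right)} = 18 + 2 \cdot 421 = 18 + 842 = 860$)
$T{\left(Y,S \right)} = 10 + Y$
$\frac{-451131 + X{\left(174 \right)}}{T{\left(-567,462 \right)} + o{\left(-562 \right)}} = \frac{-451131 + 860}{\left(10 - 567\right) + \left(-562\right)^{2}} = - \frac{450271}{-557 + 315844} = - \frac{450271}{315287}$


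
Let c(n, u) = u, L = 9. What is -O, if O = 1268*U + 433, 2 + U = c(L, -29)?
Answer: 38875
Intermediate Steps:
U = -31 (U = -2 - 29 = -31)
O = -38875 (O = 1268*(-31) + 433 = -39308 + 433 = -38875)
-O = -1*(-38875) = 38875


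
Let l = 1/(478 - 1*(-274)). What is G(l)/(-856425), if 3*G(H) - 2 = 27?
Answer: -29/2569275 ≈ -1.1287e-5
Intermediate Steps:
l = 1/752 (l = 1/(478 + 274) = 1/752 ≈ 0.0013298)
G(H) = 29/3 (G(H) = ⅔ + (⅓)*27 = ⅔ + 9 = 29/3)
G(l)/(-856425) = (29/3)/(-856425) = (29/3)*(-1/856425) = -29/2569275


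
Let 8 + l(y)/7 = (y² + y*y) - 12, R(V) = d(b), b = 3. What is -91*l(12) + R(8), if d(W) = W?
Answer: -170713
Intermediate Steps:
R(V) = 3
l(y) = -140 + 14*y² (l(y) = -56 + 7*((y² + y*y) - 12) = -56 + 7*((y² + y²) - 12) = -56 + 7*(2*y² - 12) = -56 + 7*(-12 + 2*y²) = -56 + (-84 + 14*y²) = -140 + 14*y²)
-91*l(12) + R(8) = -91*(-140 + 14*12²) + 3 = -91*(-140 + 14*144) + 3 = -91*(-140 + 2016) + 3 = -91*1876 + 3 = -170716 + 3 = -170713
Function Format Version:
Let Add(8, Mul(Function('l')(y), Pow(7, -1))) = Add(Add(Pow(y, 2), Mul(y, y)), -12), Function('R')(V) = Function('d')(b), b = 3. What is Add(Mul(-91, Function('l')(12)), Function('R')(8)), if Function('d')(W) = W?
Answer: -170713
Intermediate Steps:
Function('R')(V) = 3
Function('l')(y) = Add(-140, Mul(14, Pow(y, 2))) (Function('l')(y) = Add(-56, Mul(7, Add(Add(Pow(y, 2), Mul(y, y)), -12))) = Add(-56, Mul(7, Add(Add(Pow(y, 2), Pow(y, 2)), -12))) = Add(-56, Mul(7, Add(Mul(2, Pow(y, 2)), -12))) = Add(-56, Mul(7, Add(-12, Mul(2, Pow(y, 2))))) = Add(-56, Add(-84, Mul(14, Pow(y, 2)))) = Add(-140, Mul(14, Pow(y, 2))))
Add(Mul(-91, Function('l')(12)), Function('R')(8)) = Add(Mul(-91, Add(-140, Mul(14, Pow(12, 2)))), 3) = Add(Mul(-91, Add(-140, Mul(14, 144))), 3) = Add(Mul(-91, Add(-140, 2016)), 3) = Add(Mul(-91, 1876), 3) = Add(-170716, 3) = -170713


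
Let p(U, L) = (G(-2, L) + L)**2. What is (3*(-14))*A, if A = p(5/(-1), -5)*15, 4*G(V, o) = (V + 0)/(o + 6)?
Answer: -38115/2 ≈ -19058.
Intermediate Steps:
G(V, o) = V/(4*(6 + o)) (G(V, o) = ((V + 0)/(o + 6))/4 = (V/(6 + o))/4 = V/(4*(6 + o)))
p(U, L) = (L - 1/(2*(6 + L)))**2 (p(U, L) = ((1/4)*(-2)/(6 + L) + L)**2 = (-1/(2*(6 + L)) + L)**2 = (L - 1/(2*(6 + L)))**2)
A = 1815/4 (A = (-5 - 1/(2*(6 - 5)))**2*15 = (-5 - 1/2/1)**2*15 = (-5 - 1/2*1)**2*15 = (-5 - 1/2)**2*15 = (-11/2)**2*15 = (121/4)*15 = 1815/4 ≈ 453.75)
(3*(-14))*A = (3*(-14))*(1815/4) = -42*1815/4 = -38115/2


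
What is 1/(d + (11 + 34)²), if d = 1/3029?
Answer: 3029/6133726 ≈ 0.00049383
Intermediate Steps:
d = 1/3029 ≈ 0.00033014
1/(d + (11 + 34)²) = 1/(1/3029 + (11 + 34)²) = 1/(1/3029 + 45²) = 1/(1/3029 + 2025) = 1/(6133726/3029) = 3029/6133726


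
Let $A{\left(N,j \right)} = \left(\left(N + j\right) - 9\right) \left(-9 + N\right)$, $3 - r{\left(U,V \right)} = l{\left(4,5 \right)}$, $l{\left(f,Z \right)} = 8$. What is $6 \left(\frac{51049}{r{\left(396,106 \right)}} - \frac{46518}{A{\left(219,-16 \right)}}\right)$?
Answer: $- \frac{41599377}{679} \approx -61266.0$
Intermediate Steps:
$r{\left(U,V \right)} = -5$ ($r{\left(U,V \right)} = 3 - 8 = -5$)
$A{\left(N,j \right)} = \left(-9 + N\right) \left(-9 + N + j\right)$ ($A{\left(N,j \right)} = \left(-9 + N + j\right) \left(-9 + N\right) = \left(-9 + N\right) \left(-9 + N + j\right)$)
$6 \left(\frac{51049}{r{\left(396,106 \right)}} - \frac{46518}{A{\left(219,-16 \right)}}\right) = 6 \left(\frac{51049}{-5} - \frac{46518}{81 + 219^{2} - 3942 - -144 + 219 \left(-16\right)}\right) = 6 \left(51049 \left(- \frac{1}{5}\right) - \frac{46518}{81 + 47961 - 3942 + 144 - 3504}\right) = 6 \left(- \frac{51049}{5} - \frac{46518}{40740}\right) = 6 \left(- \frac{51049}{5} - \frac{7753}{6790}\right) = 6 \left(- \frac{13866459}{1358}\right) = - \frac{41599377}{679}$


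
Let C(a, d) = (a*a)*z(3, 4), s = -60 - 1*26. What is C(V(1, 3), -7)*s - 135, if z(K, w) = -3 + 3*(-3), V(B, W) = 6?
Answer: 37017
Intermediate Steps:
s = -86 (s = -60 - 26 = -86)
z(K, w) = -12 (z(K, w) = -3 - 9 = -12)
C(a, d) = -12*a**2 (C(a, d) = (a*a)*(-12) = a**2*(-12) = -12*a**2)
C(V(1, 3), -7)*s - 135 = -12*6**2*(-86) - 135 = -12*36*(-86) - 135 = -432*(-86) - 135 = 37152 - 135 = 37017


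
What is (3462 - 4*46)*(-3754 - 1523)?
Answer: -17298006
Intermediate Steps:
(3462 - 4*46)*(-3754 - 1523) = (3462 - 184)*(-5277) = 3278*(-5277) = -17298006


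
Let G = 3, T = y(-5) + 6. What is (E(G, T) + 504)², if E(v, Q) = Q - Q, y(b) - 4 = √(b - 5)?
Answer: 254016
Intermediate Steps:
y(b) = 4 + √(-5 + b) (y(b) = 4 + √(b - 5) = 4 + √(-5 + b))
T = 10 + I*√10 (T = (4 + √(-5 - 5)) + 6 = (4 + √(-10)) + 6 = (4 + I*√10) + 6 = 10 + I*√10 ≈ 10.0 + 3.1623*I)
E(v, Q) = 0
(E(G, T) + 504)² = (0 + 504)² = 504² = 254016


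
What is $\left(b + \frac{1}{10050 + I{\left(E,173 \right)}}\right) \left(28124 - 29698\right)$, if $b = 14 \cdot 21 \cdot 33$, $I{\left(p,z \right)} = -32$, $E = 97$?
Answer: $- \frac{76492179319}{5009} \approx -1.5271 \cdot 10^{7}$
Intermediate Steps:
$b = 9702$ ($b = 294 \cdot 33 = 9702$)
$\left(b + \frac{1}{10050 + I{\left(E,173 \right)}}\right) \left(28124 - 29698\right) = \left(9702 + \frac{1}{10050 - 32}\right) \left(28124 - 29698\right) = \left(9702 + \frac{1}{10018}\right) \left(-1574\right) = \frac{97194637}{10018} \left(-1574\right) = - \frac{76492179319}{5009}$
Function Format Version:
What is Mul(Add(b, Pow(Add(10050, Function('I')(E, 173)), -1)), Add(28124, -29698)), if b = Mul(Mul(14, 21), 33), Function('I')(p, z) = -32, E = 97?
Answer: Rational(-76492179319, 5009) ≈ -1.5271e+7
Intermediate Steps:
b = 9702 (b = Mul(294, 33) = 9702)
Mul(Add(b, Pow(Add(10050, Function('I')(E, 173)), -1)), Add(28124, -29698)) = Mul(Add(9702, Pow(Add(10050, -32), -1)), Add(28124, -29698)) = Mul(Add(9702, Pow(10018, -1)), -1574) = Mul(Add(9702, Rational(1, 10018)), -1574) = Mul(Rational(97194637, 10018), -1574) = Rational(-76492179319, 5009)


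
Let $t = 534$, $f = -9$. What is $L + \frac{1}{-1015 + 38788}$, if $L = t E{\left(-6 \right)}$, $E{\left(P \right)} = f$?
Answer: $- \frac{181537037}{37773} \approx -4806.0$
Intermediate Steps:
$E{\left(P \right)} = -9$
$L = -4806$ ($L = 534 \left(-9\right) = -4806$)
$L + \frac{1}{-1015 + 38788} = -4806 + \frac{1}{-1015 + 38788} = -4806 + \frac{1}{37773} = - \frac{181537037}{37773}$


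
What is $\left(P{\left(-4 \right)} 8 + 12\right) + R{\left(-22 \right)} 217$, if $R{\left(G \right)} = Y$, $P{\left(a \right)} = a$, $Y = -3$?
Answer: $-671$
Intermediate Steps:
$R{\left(G \right)} = -3$
$\left(P{\left(-4 \right)} 8 + 12\right) + R{\left(-22 \right)} 217 = \left(\left(-4\right) 8 + 12\right) - 651 = \left(-32 + 12\right) - 651 = -20 - 651 = -671$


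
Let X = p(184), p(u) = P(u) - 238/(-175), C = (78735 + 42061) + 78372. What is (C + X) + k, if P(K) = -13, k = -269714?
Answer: -1763941/25 ≈ -70558.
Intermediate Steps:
C = 199168 (C = 120796 + 78372 = 199168)
p(u) = -291/25 (p(u) = -13 - 238/(-175) = -13 - 238*(-1)/175 = -13 - 1*(-34/25) = -13 + 34/25 = -291/25)
X = -291/25 ≈ -11.640
(C + X) + k = (199168 - 291/25) - 269714 = 4978909/25 - 269714 = -1763941/25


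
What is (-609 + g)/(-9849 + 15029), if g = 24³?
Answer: 2643/1036 ≈ 2.5512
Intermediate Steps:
g = 13824
(-609 + g)/(-9849 + 15029) = (-609 + 13824)/(-9849 + 15029) = 13215/5180 = 13215*(1/5180) = 2643/1036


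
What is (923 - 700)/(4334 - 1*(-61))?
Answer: 223/4395 ≈ 0.050739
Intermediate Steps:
(923 - 700)/(4334 - 1*(-61)) = 223/(4334 + 61) = 223/4395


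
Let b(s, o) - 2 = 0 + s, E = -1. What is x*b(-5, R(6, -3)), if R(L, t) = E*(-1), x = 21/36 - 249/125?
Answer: 2113/500 ≈ 4.2260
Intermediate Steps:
x = -2113/1500 (x = 21*(1/36) - 249*1/125 = 7/12 - 249/125 = -2113/1500 ≈ -1.4087)
R(L, t) = 1 (R(L, t) = -1*(-1) = 1)
b(s, o) = 2 + s (b(s, o) = 2 + (0 + s) = 2 + s)
x*b(-5, R(6, -3)) = -2113*(2 - 5)/1500 = -2113/1500*(-3) = 2113/500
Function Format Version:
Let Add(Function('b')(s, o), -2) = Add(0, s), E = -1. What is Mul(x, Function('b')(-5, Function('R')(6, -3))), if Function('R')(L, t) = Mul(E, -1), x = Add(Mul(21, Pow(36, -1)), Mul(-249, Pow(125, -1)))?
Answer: Rational(2113, 500) ≈ 4.2260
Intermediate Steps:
x = Rational(-2113, 1500) (x = Add(Mul(21, Rational(1, 36)), Mul(-249, Rational(1, 125))) = Add(Rational(7, 12), Rational(-249, 125)) = Rational(-2113, 1500) ≈ -1.4087)
Function('R')(L, t) = 1 (Function('R')(L, t) = Mul(-1, -1) = 1)
Function('b')(s, o) = Add(2, s) (Function('b')(s, o) = Add(2, Add(0, s)) = Add(2, s))
Mul(x, Function('b')(-5, Function('R')(6, -3))) = Mul(Rational(-2113, 1500), Add(2, -5)) = Mul(Rational(-2113, 1500), -3) = Rational(2113, 500)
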